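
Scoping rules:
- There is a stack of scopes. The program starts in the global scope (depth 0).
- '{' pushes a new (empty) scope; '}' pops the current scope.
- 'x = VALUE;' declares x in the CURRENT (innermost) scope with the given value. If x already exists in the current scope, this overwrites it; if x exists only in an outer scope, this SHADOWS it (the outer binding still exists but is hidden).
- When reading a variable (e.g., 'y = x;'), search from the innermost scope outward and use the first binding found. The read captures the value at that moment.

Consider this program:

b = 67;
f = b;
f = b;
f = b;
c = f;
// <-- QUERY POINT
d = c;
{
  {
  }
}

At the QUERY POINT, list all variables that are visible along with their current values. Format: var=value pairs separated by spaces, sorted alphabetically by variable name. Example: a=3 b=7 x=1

Answer: b=67 c=67 f=67

Derivation:
Step 1: declare b=67 at depth 0
Step 2: declare f=(read b)=67 at depth 0
Step 3: declare f=(read b)=67 at depth 0
Step 4: declare f=(read b)=67 at depth 0
Step 5: declare c=(read f)=67 at depth 0
Visible at query point: b=67 c=67 f=67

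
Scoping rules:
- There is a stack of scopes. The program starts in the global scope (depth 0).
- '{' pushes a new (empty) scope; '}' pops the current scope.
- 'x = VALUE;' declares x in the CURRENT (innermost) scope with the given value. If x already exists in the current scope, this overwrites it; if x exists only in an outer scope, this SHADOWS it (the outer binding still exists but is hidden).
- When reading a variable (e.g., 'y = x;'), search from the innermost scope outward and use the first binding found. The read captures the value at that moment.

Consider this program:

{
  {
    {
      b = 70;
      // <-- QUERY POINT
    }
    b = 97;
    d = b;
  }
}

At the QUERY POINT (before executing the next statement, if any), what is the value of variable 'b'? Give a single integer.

Answer: 70

Derivation:
Step 1: enter scope (depth=1)
Step 2: enter scope (depth=2)
Step 3: enter scope (depth=3)
Step 4: declare b=70 at depth 3
Visible at query point: b=70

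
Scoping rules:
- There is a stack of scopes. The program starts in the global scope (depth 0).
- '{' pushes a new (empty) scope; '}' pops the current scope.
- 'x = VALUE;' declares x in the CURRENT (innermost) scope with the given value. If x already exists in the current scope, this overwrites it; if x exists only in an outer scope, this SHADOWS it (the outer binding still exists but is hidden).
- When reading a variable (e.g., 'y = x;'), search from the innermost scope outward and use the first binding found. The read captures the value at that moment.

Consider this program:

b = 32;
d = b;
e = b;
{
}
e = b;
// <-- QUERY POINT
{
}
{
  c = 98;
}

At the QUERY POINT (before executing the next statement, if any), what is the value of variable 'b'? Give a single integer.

Answer: 32

Derivation:
Step 1: declare b=32 at depth 0
Step 2: declare d=(read b)=32 at depth 0
Step 3: declare e=(read b)=32 at depth 0
Step 4: enter scope (depth=1)
Step 5: exit scope (depth=0)
Step 6: declare e=(read b)=32 at depth 0
Visible at query point: b=32 d=32 e=32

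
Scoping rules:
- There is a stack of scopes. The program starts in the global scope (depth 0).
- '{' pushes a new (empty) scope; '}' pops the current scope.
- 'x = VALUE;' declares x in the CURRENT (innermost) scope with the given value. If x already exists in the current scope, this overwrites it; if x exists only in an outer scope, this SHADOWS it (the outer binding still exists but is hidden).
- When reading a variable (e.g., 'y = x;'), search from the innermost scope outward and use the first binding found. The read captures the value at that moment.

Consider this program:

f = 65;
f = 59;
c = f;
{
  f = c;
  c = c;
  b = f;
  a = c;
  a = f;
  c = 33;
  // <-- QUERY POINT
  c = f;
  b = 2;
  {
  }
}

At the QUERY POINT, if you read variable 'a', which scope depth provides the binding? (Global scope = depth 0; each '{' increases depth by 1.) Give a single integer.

Answer: 1

Derivation:
Step 1: declare f=65 at depth 0
Step 2: declare f=59 at depth 0
Step 3: declare c=(read f)=59 at depth 0
Step 4: enter scope (depth=1)
Step 5: declare f=(read c)=59 at depth 1
Step 6: declare c=(read c)=59 at depth 1
Step 7: declare b=(read f)=59 at depth 1
Step 8: declare a=(read c)=59 at depth 1
Step 9: declare a=(read f)=59 at depth 1
Step 10: declare c=33 at depth 1
Visible at query point: a=59 b=59 c=33 f=59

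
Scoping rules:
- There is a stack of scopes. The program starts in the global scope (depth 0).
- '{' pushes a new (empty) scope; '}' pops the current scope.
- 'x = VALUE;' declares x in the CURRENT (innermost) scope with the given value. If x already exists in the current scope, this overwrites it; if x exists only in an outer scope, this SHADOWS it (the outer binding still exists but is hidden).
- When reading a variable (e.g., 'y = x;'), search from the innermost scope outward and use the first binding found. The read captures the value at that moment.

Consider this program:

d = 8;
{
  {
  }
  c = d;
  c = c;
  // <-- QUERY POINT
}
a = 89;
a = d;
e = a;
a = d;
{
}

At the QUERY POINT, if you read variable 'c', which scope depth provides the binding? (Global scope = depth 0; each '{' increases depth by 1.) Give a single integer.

Answer: 1

Derivation:
Step 1: declare d=8 at depth 0
Step 2: enter scope (depth=1)
Step 3: enter scope (depth=2)
Step 4: exit scope (depth=1)
Step 5: declare c=(read d)=8 at depth 1
Step 6: declare c=(read c)=8 at depth 1
Visible at query point: c=8 d=8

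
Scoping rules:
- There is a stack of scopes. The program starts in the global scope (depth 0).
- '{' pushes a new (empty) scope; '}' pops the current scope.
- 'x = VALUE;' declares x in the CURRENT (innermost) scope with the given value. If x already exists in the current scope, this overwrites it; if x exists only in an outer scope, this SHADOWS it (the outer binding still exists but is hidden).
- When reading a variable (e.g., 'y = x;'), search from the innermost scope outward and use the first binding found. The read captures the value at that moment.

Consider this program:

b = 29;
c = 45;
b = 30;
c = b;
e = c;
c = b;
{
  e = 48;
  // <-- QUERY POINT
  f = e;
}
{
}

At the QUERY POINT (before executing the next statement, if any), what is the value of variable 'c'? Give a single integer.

Answer: 30

Derivation:
Step 1: declare b=29 at depth 0
Step 2: declare c=45 at depth 0
Step 3: declare b=30 at depth 0
Step 4: declare c=(read b)=30 at depth 0
Step 5: declare e=(read c)=30 at depth 0
Step 6: declare c=(read b)=30 at depth 0
Step 7: enter scope (depth=1)
Step 8: declare e=48 at depth 1
Visible at query point: b=30 c=30 e=48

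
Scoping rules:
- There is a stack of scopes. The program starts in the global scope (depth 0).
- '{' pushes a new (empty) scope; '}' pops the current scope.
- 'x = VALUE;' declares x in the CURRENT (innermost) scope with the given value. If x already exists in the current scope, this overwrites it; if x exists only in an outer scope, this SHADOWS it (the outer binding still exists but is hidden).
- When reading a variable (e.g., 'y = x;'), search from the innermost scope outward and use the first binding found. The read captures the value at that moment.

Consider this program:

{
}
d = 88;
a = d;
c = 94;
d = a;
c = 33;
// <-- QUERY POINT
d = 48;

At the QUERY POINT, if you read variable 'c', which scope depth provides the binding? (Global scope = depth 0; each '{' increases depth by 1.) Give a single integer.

Answer: 0

Derivation:
Step 1: enter scope (depth=1)
Step 2: exit scope (depth=0)
Step 3: declare d=88 at depth 0
Step 4: declare a=(read d)=88 at depth 0
Step 5: declare c=94 at depth 0
Step 6: declare d=(read a)=88 at depth 0
Step 7: declare c=33 at depth 0
Visible at query point: a=88 c=33 d=88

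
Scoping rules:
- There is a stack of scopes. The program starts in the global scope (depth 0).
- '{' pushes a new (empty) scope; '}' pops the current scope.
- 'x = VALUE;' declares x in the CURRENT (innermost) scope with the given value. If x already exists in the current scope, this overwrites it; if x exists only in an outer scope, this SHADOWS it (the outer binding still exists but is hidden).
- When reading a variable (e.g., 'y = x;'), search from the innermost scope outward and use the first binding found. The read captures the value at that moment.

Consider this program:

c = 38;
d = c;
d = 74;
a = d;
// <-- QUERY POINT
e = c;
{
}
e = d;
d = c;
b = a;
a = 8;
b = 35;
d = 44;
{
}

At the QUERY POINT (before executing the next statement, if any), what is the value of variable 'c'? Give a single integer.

Answer: 38

Derivation:
Step 1: declare c=38 at depth 0
Step 2: declare d=(read c)=38 at depth 0
Step 3: declare d=74 at depth 0
Step 4: declare a=(read d)=74 at depth 0
Visible at query point: a=74 c=38 d=74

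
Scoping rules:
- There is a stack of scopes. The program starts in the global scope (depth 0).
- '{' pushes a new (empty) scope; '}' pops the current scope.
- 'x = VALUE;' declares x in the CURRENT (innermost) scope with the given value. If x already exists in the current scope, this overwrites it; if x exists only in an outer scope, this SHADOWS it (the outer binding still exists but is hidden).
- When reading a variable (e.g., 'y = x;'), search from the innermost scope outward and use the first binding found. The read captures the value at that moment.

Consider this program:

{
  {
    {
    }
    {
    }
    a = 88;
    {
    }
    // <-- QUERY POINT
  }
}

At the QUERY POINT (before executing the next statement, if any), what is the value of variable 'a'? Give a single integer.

Step 1: enter scope (depth=1)
Step 2: enter scope (depth=2)
Step 3: enter scope (depth=3)
Step 4: exit scope (depth=2)
Step 5: enter scope (depth=3)
Step 6: exit scope (depth=2)
Step 7: declare a=88 at depth 2
Step 8: enter scope (depth=3)
Step 9: exit scope (depth=2)
Visible at query point: a=88

Answer: 88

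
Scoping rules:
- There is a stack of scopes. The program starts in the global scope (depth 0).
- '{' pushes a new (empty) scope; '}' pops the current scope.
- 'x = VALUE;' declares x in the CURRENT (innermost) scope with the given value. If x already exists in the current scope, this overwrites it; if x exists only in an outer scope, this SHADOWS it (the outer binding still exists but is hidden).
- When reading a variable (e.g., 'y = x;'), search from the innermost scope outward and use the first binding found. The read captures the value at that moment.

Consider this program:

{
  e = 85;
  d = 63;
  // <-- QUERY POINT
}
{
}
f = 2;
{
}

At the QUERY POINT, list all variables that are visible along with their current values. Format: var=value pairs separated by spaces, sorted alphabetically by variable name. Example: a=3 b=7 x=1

Answer: d=63 e=85

Derivation:
Step 1: enter scope (depth=1)
Step 2: declare e=85 at depth 1
Step 3: declare d=63 at depth 1
Visible at query point: d=63 e=85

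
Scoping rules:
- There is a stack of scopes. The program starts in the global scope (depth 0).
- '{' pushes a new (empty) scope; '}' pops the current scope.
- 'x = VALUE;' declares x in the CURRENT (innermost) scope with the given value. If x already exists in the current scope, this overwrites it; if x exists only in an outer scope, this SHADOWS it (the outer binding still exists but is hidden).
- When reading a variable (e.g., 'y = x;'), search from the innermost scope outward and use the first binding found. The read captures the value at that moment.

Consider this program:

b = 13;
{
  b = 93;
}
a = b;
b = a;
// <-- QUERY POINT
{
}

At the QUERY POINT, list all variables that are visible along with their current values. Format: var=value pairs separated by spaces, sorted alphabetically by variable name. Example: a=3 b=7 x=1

Answer: a=13 b=13

Derivation:
Step 1: declare b=13 at depth 0
Step 2: enter scope (depth=1)
Step 3: declare b=93 at depth 1
Step 4: exit scope (depth=0)
Step 5: declare a=(read b)=13 at depth 0
Step 6: declare b=(read a)=13 at depth 0
Visible at query point: a=13 b=13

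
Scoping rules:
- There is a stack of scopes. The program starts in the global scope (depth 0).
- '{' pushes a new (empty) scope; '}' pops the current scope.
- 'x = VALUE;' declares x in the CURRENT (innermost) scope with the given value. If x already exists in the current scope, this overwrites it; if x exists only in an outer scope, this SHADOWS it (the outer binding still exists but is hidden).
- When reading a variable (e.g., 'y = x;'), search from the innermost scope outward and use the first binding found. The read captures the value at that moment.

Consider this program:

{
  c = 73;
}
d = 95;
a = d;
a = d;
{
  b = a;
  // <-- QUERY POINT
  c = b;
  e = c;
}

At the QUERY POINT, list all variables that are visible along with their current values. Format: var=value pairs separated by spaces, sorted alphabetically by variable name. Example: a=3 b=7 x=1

Answer: a=95 b=95 d=95

Derivation:
Step 1: enter scope (depth=1)
Step 2: declare c=73 at depth 1
Step 3: exit scope (depth=0)
Step 4: declare d=95 at depth 0
Step 5: declare a=(read d)=95 at depth 0
Step 6: declare a=(read d)=95 at depth 0
Step 7: enter scope (depth=1)
Step 8: declare b=(read a)=95 at depth 1
Visible at query point: a=95 b=95 d=95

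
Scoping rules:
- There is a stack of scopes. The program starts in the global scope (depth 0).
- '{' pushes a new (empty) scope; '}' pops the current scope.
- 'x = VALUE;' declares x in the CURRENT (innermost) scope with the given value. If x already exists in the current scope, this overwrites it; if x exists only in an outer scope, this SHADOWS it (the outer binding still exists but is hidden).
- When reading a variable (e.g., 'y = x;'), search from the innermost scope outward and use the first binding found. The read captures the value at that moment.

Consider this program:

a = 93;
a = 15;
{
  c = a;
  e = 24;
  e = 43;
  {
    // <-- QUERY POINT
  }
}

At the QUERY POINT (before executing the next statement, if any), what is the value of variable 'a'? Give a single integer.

Step 1: declare a=93 at depth 0
Step 2: declare a=15 at depth 0
Step 3: enter scope (depth=1)
Step 4: declare c=(read a)=15 at depth 1
Step 5: declare e=24 at depth 1
Step 6: declare e=43 at depth 1
Step 7: enter scope (depth=2)
Visible at query point: a=15 c=15 e=43

Answer: 15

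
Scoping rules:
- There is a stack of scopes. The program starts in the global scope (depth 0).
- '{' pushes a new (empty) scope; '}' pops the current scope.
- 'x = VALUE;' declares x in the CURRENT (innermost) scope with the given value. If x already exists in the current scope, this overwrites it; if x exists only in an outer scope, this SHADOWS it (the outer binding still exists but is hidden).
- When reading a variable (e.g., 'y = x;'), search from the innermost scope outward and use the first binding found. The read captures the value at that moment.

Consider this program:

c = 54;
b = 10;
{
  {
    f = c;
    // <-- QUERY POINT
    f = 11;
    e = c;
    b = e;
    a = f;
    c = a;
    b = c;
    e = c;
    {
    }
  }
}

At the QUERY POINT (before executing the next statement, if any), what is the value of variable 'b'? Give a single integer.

Answer: 10

Derivation:
Step 1: declare c=54 at depth 0
Step 2: declare b=10 at depth 0
Step 3: enter scope (depth=1)
Step 4: enter scope (depth=2)
Step 5: declare f=(read c)=54 at depth 2
Visible at query point: b=10 c=54 f=54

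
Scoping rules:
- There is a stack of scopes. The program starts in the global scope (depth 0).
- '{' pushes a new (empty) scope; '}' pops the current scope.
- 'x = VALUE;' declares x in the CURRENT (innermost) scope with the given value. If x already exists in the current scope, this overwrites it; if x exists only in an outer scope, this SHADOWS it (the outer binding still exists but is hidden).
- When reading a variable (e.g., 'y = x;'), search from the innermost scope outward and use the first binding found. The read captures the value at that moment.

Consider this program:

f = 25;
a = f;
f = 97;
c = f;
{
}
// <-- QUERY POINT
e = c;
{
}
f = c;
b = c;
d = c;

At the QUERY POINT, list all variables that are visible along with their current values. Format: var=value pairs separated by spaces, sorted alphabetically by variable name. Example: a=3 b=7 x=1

Answer: a=25 c=97 f=97

Derivation:
Step 1: declare f=25 at depth 0
Step 2: declare a=(read f)=25 at depth 0
Step 3: declare f=97 at depth 0
Step 4: declare c=(read f)=97 at depth 0
Step 5: enter scope (depth=1)
Step 6: exit scope (depth=0)
Visible at query point: a=25 c=97 f=97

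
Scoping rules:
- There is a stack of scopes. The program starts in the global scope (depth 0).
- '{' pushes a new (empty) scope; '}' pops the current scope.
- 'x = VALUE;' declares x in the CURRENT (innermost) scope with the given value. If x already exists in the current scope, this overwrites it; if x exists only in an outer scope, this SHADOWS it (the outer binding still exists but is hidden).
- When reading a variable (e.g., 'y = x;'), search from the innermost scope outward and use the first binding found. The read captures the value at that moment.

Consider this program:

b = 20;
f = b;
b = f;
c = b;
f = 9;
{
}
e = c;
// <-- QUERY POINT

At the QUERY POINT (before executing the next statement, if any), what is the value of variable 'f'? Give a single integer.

Step 1: declare b=20 at depth 0
Step 2: declare f=(read b)=20 at depth 0
Step 3: declare b=(read f)=20 at depth 0
Step 4: declare c=(read b)=20 at depth 0
Step 5: declare f=9 at depth 0
Step 6: enter scope (depth=1)
Step 7: exit scope (depth=0)
Step 8: declare e=(read c)=20 at depth 0
Visible at query point: b=20 c=20 e=20 f=9

Answer: 9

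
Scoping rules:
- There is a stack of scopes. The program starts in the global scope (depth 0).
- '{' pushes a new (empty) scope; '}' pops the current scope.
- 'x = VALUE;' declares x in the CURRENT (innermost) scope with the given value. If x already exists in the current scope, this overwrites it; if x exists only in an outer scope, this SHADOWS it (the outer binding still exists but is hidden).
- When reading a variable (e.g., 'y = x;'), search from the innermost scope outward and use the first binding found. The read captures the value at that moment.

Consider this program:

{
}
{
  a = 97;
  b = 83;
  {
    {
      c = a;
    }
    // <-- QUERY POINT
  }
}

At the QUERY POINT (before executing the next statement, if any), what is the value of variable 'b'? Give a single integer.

Answer: 83

Derivation:
Step 1: enter scope (depth=1)
Step 2: exit scope (depth=0)
Step 3: enter scope (depth=1)
Step 4: declare a=97 at depth 1
Step 5: declare b=83 at depth 1
Step 6: enter scope (depth=2)
Step 7: enter scope (depth=3)
Step 8: declare c=(read a)=97 at depth 3
Step 9: exit scope (depth=2)
Visible at query point: a=97 b=83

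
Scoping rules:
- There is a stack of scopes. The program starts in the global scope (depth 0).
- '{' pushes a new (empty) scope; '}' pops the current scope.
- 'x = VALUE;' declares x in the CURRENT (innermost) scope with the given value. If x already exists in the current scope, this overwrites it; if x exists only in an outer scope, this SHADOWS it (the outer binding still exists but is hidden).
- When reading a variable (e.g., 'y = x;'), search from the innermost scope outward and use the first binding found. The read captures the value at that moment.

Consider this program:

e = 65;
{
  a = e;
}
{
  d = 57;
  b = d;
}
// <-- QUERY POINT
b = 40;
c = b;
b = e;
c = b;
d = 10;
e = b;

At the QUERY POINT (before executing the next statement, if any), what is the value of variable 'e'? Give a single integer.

Step 1: declare e=65 at depth 0
Step 2: enter scope (depth=1)
Step 3: declare a=(read e)=65 at depth 1
Step 4: exit scope (depth=0)
Step 5: enter scope (depth=1)
Step 6: declare d=57 at depth 1
Step 7: declare b=(read d)=57 at depth 1
Step 8: exit scope (depth=0)
Visible at query point: e=65

Answer: 65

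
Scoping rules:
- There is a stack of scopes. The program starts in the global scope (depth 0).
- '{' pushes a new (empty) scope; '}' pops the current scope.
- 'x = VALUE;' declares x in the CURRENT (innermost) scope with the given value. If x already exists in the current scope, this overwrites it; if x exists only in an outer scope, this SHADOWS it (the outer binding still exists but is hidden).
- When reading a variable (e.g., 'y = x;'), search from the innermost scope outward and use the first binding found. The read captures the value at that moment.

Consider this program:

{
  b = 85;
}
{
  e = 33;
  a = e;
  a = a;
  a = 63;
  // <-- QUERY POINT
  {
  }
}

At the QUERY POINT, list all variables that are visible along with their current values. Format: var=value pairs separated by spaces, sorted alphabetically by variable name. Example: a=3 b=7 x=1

Answer: a=63 e=33

Derivation:
Step 1: enter scope (depth=1)
Step 2: declare b=85 at depth 1
Step 3: exit scope (depth=0)
Step 4: enter scope (depth=1)
Step 5: declare e=33 at depth 1
Step 6: declare a=(read e)=33 at depth 1
Step 7: declare a=(read a)=33 at depth 1
Step 8: declare a=63 at depth 1
Visible at query point: a=63 e=33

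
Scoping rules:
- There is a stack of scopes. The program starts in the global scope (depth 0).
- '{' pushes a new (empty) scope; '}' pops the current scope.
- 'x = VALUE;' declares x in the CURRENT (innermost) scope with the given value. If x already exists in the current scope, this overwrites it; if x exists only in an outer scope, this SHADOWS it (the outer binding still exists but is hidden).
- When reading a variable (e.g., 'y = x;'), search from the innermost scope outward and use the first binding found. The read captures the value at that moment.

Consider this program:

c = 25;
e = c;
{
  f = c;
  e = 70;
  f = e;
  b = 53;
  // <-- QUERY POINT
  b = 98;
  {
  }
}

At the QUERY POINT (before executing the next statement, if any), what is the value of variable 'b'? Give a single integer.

Step 1: declare c=25 at depth 0
Step 2: declare e=(read c)=25 at depth 0
Step 3: enter scope (depth=1)
Step 4: declare f=(read c)=25 at depth 1
Step 5: declare e=70 at depth 1
Step 6: declare f=(read e)=70 at depth 1
Step 7: declare b=53 at depth 1
Visible at query point: b=53 c=25 e=70 f=70

Answer: 53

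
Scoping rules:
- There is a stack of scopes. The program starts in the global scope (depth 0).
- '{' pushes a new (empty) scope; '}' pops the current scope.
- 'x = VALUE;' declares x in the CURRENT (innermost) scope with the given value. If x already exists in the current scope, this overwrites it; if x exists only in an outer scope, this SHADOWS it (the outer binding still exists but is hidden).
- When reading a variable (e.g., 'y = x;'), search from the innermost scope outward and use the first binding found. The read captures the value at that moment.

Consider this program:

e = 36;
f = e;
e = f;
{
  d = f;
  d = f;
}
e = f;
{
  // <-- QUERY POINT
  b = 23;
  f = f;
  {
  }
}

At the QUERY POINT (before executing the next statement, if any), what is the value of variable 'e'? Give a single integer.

Step 1: declare e=36 at depth 0
Step 2: declare f=(read e)=36 at depth 0
Step 3: declare e=(read f)=36 at depth 0
Step 4: enter scope (depth=1)
Step 5: declare d=(read f)=36 at depth 1
Step 6: declare d=(read f)=36 at depth 1
Step 7: exit scope (depth=0)
Step 8: declare e=(read f)=36 at depth 0
Step 9: enter scope (depth=1)
Visible at query point: e=36 f=36

Answer: 36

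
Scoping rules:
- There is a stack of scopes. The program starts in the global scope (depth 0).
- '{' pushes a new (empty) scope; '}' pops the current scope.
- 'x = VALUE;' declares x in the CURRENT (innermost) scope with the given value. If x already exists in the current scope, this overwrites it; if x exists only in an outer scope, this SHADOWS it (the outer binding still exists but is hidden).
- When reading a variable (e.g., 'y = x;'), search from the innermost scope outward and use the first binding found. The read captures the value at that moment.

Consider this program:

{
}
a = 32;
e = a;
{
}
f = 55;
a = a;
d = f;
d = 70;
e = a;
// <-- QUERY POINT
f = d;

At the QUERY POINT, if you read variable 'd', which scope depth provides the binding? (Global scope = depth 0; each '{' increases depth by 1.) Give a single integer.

Step 1: enter scope (depth=1)
Step 2: exit scope (depth=0)
Step 3: declare a=32 at depth 0
Step 4: declare e=(read a)=32 at depth 0
Step 5: enter scope (depth=1)
Step 6: exit scope (depth=0)
Step 7: declare f=55 at depth 0
Step 8: declare a=(read a)=32 at depth 0
Step 9: declare d=(read f)=55 at depth 0
Step 10: declare d=70 at depth 0
Step 11: declare e=(read a)=32 at depth 0
Visible at query point: a=32 d=70 e=32 f=55

Answer: 0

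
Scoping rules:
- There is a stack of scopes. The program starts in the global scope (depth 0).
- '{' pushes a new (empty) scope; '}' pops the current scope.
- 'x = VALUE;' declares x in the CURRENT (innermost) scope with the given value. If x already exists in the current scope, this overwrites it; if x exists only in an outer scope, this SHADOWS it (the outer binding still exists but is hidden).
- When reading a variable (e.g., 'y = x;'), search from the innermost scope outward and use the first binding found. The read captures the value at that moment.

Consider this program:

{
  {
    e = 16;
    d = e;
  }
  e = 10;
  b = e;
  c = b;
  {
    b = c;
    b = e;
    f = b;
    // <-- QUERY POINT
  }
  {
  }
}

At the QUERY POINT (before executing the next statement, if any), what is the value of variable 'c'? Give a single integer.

Step 1: enter scope (depth=1)
Step 2: enter scope (depth=2)
Step 3: declare e=16 at depth 2
Step 4: declare d=(read e)=16 at depth 2
Step 5: exit scope (depth=1)
Step 6: declare e=10 at depth 1
Step 7: declare b=(read e)=10 at depth 1
Step 8: declare c=(read b)=10 at depth 1
Step 9: enter scope (depth=2)
Step 10: declare b=(read c)=10 at depth 2
Step 11: declare b=(read e)=10 at depth 2
Step 12: declare f=(read b)=10 at depth 2
Visible at query point: b=10 c=10 e=10 f=10

Answer: 10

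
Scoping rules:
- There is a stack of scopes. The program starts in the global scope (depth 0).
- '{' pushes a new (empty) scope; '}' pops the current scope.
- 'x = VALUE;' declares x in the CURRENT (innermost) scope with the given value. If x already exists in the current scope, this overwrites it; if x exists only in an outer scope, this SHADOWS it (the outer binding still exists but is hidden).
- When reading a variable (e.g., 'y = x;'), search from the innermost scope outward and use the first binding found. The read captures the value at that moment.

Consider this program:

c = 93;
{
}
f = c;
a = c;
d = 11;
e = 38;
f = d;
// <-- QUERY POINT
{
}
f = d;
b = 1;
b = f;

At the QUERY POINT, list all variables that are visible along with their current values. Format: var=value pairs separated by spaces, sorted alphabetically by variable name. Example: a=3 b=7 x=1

Answer: a=93 c=93 d=11 e=38 f=11

Derivation:
Step 1: declare c=93 at depth 0
Step 2: enter scope (depth=1)
Step 3: exit scope (depth=0)
Step 4: declare f=(read c)=93 at depth 0
Step 5: declare a=(read c)=93 at depth 0
Step 6: declare d=11 at depth 0
Step 7: declare e=38 at depth 0
Step 8: declare f=(read d)=11 at depth 0
Visible at query point: a=93 c=93 d=11 e=38 f=11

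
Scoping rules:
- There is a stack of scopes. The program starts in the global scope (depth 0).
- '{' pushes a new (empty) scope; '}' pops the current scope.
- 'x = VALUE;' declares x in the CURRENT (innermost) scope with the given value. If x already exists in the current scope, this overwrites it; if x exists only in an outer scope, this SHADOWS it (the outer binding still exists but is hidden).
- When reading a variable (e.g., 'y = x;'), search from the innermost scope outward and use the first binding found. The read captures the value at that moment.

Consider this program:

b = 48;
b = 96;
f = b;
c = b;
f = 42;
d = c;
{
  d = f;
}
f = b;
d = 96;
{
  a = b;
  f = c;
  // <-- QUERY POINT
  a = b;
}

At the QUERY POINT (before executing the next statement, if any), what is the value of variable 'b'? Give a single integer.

Answer: 96

Derivation:
Step 1: declare b=48 at depth 0
Step 2: declare b=96 at depth 0
Step 3: declare f=(read b)=96 at depth 0
Step 4: declare c=(read b)=96 at depth 0
Step 5: declare f=42 at depth 0
Step 6: declare d=(read c)=96 at depth 0
Step 7: enter scope (depth=1)
Step 8: declare d=(read f)=42 at depth 1
Step 9: exit scope (depth=0)
Step 10: declare f=(read b)=96 at depth 0
Step 11: declare d=96 at depth 0
Step 12: enter scope (depth=1)
Step 13: declare a=(read b)=96 at depth 1
Step 14: declare f=(read c)=96 at depth 1
Visible at query point: a=96 b=96 c=96 d=96 f=96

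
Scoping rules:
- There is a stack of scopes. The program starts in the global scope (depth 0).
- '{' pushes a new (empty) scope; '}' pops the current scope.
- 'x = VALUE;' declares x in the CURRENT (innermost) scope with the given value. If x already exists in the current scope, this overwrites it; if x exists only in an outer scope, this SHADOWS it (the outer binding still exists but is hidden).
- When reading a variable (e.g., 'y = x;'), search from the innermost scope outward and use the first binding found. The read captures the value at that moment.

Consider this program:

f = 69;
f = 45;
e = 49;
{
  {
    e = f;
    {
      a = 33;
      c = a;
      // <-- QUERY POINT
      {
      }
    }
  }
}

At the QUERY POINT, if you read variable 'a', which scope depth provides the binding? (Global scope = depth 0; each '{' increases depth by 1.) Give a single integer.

Step 1: declare f=69 at depth 0
Step 2: declare f=45 at depth 0
Step 3: declare e=49 at depth 0
Step 4: enter scope (depth=1)
Step 5: enter scope (depth=2)
Step 6: declare e=(read f)=45 at depth 2
Step 7: enter scope (depth=3)
Step 8: declare a=33 at depth 3
Step 9: declare c=(read a)=33 at depth 3
Visible at query point: a=33 c=33 e=45 f=45

Answer: 3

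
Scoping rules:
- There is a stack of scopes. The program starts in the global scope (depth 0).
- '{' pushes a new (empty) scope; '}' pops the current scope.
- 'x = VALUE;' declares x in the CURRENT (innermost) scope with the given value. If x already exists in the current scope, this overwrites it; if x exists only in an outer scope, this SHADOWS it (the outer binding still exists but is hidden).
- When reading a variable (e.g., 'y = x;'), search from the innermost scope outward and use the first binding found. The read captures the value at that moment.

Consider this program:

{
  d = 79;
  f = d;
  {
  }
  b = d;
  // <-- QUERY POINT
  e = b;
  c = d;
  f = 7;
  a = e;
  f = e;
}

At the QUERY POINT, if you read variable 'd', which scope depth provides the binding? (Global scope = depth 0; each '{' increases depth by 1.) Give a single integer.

Answer: 1

Derivation:
Step 1: enter scope (depth=1)
Step 2: declare d=79 at depth 1
Step 3: declare f=(read d)=79 at depth 1
Step 4: enter scope (depth=2)
Step 5: exit scope (depth=1)
Step 6: declare b=(read d)=79 at depth 1
Visible at query point: b=79 d=79 f=79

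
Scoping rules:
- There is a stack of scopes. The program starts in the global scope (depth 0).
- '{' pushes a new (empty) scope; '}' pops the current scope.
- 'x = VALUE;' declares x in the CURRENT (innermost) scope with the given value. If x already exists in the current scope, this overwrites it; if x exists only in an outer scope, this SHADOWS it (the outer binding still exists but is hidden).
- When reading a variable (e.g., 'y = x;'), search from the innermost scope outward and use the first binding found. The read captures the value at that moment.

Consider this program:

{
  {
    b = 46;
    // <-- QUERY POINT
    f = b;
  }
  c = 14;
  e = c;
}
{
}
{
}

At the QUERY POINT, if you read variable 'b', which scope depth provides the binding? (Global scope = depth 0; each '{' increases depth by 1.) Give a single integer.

Step 1: enter scope (depth=1)
Step 2: enter scope (depth=2)
Step 3: declare b=46 at depth 2
Visible at query point: b=46

Answer: 2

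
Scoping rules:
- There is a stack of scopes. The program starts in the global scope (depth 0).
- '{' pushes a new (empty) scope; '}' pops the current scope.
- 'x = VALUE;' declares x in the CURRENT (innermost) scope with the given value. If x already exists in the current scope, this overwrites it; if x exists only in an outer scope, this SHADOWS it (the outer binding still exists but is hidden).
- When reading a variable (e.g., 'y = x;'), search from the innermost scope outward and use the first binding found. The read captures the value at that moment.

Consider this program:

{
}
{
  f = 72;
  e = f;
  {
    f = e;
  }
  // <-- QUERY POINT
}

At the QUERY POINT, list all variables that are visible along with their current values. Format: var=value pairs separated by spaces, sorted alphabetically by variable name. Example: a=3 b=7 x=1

Step 1: enter scope (depth=1)
Step 2: exit scope (depth=0)
Step 3: enter scope (depth=1)
Step 4: declare f=72 at depth 1
Step 5: declare e=(read f)=72 at depth 1
Step 6: enter scope (depth=2)
Step 7: declare f=(read e)=72 at depth 2
Step 8: exit scope (depth=1)
Visible at query point: e=72 f=72

Answer: e=72 f=72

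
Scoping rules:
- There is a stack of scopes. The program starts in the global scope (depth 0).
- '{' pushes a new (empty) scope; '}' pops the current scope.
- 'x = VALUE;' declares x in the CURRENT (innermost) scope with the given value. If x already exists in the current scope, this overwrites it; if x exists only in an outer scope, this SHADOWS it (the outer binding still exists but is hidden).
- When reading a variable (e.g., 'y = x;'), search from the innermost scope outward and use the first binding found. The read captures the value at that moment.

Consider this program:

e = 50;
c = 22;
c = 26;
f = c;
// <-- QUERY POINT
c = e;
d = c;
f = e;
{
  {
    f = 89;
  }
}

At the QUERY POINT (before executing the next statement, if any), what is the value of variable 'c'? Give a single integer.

Step 1: declare e=50 at depth 0
Step 2: declare c=22 at depth 0
Step 3: declare c=26 at depth 0
Step 4: declare f=(read c)=26 at depth 0
Visible at query point: c=26 e=50 f=26

Answer: 26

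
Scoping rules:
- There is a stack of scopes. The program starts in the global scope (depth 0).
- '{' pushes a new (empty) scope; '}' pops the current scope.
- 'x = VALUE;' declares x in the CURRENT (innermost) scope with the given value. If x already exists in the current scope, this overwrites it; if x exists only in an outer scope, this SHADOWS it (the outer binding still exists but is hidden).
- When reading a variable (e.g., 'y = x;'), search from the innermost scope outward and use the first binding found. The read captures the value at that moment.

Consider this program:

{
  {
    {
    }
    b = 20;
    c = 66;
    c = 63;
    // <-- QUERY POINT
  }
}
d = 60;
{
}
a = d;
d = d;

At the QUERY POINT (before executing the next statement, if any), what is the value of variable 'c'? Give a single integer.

Step 1: enter scope (depth=1)
Step 2: enter scope (depth=2)
Step 3: enter scope (depth=3)
Step 4: exit scope (depth=2)
Step 5: declare b=20 at depth 2
Step 6: declare c=66 at depth 2
Step 7: declare c=63 at depth 2
Visible at query point: b=20 c=63

Answer: 63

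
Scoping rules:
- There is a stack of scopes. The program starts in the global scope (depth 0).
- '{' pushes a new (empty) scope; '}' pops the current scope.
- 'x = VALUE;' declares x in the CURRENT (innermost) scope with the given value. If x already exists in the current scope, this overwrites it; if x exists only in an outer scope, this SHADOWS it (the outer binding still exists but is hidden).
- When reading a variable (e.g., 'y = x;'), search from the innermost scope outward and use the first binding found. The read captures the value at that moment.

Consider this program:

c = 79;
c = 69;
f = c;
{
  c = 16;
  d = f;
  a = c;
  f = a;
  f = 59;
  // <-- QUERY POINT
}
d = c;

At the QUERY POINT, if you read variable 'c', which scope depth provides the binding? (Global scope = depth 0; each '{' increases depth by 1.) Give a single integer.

Answer: 1

Derivation:
Step 1: declare c=79 at depth 0
Step 2: declare c=69 at depth 0
Step 3: declare f=(read c)=69 at depth 0
Step 4: enter scope (depth=1)
Step 5: declare c=16 at depth 1
Step 6: declare d=(read f)=69 at depth 1
Step 7: declare a=(read c)=16 at depth 1
Step 8: declare f=(read a)=16 at depth 1
Step 9: declare f=59 at depth 1
Visible at query point: a=16 c=16 d=69 f=59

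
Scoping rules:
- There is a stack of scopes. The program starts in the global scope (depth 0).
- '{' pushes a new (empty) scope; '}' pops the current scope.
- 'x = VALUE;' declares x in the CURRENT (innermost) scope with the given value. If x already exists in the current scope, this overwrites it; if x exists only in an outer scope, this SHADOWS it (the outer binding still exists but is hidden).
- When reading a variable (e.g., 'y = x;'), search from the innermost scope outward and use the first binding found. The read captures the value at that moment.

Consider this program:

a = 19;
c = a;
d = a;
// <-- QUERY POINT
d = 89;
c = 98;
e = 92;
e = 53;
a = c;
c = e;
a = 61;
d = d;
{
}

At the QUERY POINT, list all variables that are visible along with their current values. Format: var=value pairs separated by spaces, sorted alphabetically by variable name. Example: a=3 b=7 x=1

Step 1: declare a=19 at depth 0
Step 2: declare c=(read a)=19 at depth 0
Step 3: declare d=(read a)=19 at depth 0
Visible at query point: a=19 c=19 d=19

Answer: a=19 c=19 d=19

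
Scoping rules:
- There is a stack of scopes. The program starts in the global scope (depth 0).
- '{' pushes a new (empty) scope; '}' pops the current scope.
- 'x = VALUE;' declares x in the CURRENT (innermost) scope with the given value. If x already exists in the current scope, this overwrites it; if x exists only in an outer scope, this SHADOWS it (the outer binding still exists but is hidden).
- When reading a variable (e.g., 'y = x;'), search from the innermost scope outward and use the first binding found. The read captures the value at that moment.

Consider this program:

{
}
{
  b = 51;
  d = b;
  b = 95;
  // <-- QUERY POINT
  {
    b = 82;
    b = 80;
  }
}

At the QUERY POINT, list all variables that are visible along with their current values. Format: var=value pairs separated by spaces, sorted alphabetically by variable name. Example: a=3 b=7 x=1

Answer: b=95 d=51

Derivation:
Step 1: enter scope (depth=1)
Step 2: exit scope (depth=0)
Step 3: enter scope (depth=1)
Step 4: declare b=51 at depth 1
Step 5: declare d=(read b)=51 at depth 1
Step 6: declare b=95 at depth 1
Visible at query point: b=95 d=51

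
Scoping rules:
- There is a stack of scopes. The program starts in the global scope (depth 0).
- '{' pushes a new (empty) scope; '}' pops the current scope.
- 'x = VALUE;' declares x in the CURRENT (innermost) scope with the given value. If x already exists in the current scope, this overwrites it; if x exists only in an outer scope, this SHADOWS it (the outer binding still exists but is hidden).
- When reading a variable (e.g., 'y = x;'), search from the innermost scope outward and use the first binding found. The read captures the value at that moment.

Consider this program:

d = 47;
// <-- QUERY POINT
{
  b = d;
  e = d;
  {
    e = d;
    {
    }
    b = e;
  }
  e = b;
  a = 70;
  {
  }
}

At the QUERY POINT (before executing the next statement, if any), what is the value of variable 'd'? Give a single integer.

Answer: 47

Derivation:
Step 1: declare d=47 at depth 0
Visible at query point: d=47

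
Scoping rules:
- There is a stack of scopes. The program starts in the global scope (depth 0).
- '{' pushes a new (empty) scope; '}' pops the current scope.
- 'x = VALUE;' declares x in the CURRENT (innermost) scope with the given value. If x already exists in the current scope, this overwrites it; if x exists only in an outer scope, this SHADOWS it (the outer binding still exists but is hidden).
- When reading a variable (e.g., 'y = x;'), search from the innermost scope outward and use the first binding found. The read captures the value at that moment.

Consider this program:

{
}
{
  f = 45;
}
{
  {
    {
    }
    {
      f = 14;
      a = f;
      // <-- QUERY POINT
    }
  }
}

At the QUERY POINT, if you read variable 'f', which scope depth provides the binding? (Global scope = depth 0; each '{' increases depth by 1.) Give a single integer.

Answer: 3

Derivation:
Step 1: enter scope (depth=1)
Step 2: exit scope (depth=0)
Step 3: enter scope (depth=1)
Step 4: declare f=45 at depth 1
Step 5: exit scope (depth=0)
Step 6: enter scope (depth=1)
Step 7: enter scope (depth=2)
Step 8: enter scope (depth=3)
Step 9: exit scope (depth=2)
Step 10: enter scope (depth=3)
Step 11: declare f=14 at depth 3
Step 12: declare a=(read f)=14 at depth 3
Visible at query point: a=14 f=14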